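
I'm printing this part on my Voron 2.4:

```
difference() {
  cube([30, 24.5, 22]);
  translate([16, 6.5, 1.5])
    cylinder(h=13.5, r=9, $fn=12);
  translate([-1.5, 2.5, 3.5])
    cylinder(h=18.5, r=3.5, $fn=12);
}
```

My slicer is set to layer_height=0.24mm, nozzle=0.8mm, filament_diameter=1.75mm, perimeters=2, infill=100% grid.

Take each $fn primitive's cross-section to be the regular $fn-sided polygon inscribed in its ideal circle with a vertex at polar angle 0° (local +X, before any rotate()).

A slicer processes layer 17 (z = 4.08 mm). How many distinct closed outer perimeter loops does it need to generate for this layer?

1

At z = 4.08 mm: the cube (footprint 30×24.5) is included at this height; the r=9 cylinder at (16, 6.5) contributes a regular 12-gon of circumradius 9; the cylinder at (-1.5, 2.5): section is a regular 12-gon, circumradius r=3.5; Subtracting the remaining from the first: starting from the 30×24.5 cube, the r=9 cylinder at (16, 6.5) partially overlaps it — only the 224.25 mm² overlap (of its 243.00 mm²) is removed, clipping the outline; the r=3.5 cylinder at (-1.5, 2.5) partially overlaps it — only the 8.20 mm² overlap (of its 36.75 mm²) is removed, clipping the outline — 1 connected region. The result has 1 disconnected region.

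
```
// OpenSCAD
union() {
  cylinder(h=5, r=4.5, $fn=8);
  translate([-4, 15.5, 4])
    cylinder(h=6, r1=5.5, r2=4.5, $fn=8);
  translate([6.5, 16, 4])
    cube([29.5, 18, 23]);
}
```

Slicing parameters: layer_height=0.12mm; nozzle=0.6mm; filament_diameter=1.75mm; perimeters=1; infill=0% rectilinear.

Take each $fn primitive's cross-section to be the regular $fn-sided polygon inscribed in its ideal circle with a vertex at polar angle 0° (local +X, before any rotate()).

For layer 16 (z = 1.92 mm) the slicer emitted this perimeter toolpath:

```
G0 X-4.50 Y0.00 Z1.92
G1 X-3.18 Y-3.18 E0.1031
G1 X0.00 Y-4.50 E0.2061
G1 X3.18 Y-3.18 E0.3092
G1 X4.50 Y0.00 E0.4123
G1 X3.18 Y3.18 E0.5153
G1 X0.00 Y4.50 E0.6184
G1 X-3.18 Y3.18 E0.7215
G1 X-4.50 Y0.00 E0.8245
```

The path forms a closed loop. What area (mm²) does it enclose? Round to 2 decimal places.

Apply the shoelace formula to the sequence of (X, Y) vertices; enclosed area = 57.24 mm².

57.24 mm²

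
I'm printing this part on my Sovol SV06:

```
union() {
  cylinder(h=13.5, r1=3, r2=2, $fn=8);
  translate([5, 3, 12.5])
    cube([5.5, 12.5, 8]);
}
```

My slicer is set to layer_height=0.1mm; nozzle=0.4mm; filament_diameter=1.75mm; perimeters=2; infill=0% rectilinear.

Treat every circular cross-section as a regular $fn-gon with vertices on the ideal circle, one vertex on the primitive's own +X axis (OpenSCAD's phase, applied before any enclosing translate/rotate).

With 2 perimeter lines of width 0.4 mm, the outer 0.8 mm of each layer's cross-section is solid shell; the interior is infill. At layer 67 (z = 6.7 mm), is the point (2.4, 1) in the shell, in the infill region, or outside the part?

At z = 6.7 mm: the cone (r1=3→r2=2) has section circumradius 2.504 here — a regular 8-gon; the cube at (5, 3) does not reach this height (z outside [12.5, 20.5]); Combining (union): only the cone is present, so the union is just that shape — 1 connected region. Overall, the cross-section is a single solid region. The nearest boundary edge runs (2.50, 0.00)→(1.77, 1.77); distance from the point to it = 0.29 mm. The point is not inside any of the regions above, so it lies outside the cross-section (0.29 mm from the nearest boundary).

outside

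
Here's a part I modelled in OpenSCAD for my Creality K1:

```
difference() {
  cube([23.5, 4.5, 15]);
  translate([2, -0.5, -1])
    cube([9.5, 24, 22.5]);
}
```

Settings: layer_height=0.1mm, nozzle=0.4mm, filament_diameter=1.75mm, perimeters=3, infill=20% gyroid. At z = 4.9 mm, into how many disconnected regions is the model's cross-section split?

At z = 4.9 mm: the cube is present — its section is the full 23.5×4.5 rectangle; the cube at (2, -0.5) (footprint 9.5×24) is included at this height; Taking the first minus the rest: starting from the 23.5×4.5 cube, the 9.5×24 cube at (2, -0.5) partially overlaps it — only the 42.75 mm² overlap (of its 228.00 mm²) is removed, clipping the outline — 2 connected regions. The result has 2 disconnected regions.

2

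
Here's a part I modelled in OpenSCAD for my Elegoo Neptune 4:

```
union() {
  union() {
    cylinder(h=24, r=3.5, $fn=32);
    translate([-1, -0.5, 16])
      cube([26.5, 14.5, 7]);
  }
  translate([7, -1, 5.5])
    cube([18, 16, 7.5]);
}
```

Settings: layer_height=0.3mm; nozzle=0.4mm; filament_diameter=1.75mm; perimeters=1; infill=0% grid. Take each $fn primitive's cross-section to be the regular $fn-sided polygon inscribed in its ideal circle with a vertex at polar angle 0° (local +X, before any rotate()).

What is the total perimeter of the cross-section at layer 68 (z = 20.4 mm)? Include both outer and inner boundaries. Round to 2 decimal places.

88.66 mm

At z = 20.4 mm: the cylinder: section is a regular 32-gon, circumradius r=3.5 (perimeter = 2·32·3.500·sin(180°/32) = 21.96 mm); the cube at (-1, -0.5) (footprint 26.5×14.5) is included at this height (perimeter 82.00 mm); Taking the union: the regions partially overlap (shared area 15.24 mm²), so the edge portions inside another operand are dropped and the merged outline is re-measured after clipping — boundary = 88.66 mm; the cube at (7, -1) is not intersected at this z (z outside [5.5, 13]); Combining (union): only that combined region is present, so the union is just that shape — boundary = 88.66 mm. Overall, the cross-section is a single solid region. Total boundary length (outer) = 88.66 mm.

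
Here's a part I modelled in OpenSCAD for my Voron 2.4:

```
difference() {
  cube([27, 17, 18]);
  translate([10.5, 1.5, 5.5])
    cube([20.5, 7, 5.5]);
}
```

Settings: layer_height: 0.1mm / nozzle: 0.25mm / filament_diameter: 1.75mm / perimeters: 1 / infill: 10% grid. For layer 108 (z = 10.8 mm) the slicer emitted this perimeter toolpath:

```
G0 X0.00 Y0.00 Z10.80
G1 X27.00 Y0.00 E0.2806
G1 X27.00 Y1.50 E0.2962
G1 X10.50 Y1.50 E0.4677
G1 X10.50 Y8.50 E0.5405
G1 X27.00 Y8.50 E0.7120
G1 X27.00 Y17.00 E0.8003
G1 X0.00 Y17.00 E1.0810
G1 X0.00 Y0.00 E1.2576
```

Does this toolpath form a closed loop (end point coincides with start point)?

yes

Start point (G0): (0.00, 0.00). End point (last G1): the path returns to the start — closed.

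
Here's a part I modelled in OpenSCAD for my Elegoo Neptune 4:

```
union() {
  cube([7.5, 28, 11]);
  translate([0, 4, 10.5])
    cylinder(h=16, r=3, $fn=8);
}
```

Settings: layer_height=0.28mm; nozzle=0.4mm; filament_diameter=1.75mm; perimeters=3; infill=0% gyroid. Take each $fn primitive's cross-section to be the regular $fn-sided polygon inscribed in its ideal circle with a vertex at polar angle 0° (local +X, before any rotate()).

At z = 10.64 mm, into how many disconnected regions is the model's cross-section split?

At z = 10.64 mm: the cube is present — its section is the full 7.5×28 rectangle; the r=3 cylinder at (0, 4) contributes a regular 8-gon of circumradius 3; Taking the union: the regions partially overlap (shared area 12.73 mm²), so overlapping operands fuse into one piece — 1 connected region. The result has 1 disconnected region.

1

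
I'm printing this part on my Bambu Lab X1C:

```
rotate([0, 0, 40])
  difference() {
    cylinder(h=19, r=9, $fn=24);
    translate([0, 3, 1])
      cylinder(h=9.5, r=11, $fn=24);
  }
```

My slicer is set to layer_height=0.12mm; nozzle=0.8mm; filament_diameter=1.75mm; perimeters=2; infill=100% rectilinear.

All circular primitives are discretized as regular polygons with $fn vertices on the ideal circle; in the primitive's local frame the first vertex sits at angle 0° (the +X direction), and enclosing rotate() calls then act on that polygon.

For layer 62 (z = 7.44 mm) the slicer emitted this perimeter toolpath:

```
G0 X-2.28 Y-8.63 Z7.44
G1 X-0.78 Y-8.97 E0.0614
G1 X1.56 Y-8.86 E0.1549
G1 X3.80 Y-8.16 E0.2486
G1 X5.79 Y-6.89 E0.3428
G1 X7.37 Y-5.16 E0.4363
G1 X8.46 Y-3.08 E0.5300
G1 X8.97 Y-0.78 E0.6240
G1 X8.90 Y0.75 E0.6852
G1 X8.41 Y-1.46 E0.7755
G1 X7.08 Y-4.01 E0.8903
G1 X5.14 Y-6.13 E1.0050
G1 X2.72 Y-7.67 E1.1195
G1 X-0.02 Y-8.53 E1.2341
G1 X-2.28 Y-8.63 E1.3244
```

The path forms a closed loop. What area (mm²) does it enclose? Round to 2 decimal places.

Apply the shoelace formula to the sequence of (X, Y) vertices; enclosed area = 11.16 mm².

11.16 mm²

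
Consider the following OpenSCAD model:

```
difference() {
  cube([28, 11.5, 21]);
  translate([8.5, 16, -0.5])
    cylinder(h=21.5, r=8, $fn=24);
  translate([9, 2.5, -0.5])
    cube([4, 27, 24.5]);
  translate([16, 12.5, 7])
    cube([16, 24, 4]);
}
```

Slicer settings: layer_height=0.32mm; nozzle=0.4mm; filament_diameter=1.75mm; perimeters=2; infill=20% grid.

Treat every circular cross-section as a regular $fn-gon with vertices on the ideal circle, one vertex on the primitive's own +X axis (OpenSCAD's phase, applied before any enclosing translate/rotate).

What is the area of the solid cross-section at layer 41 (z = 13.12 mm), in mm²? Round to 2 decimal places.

At z = 13.12 mm: the 28×11.5 cube contributes its full rectangle (area 322.00 mm²); the r=8 cylinder at (8.5, 16) contributes a regular 24-gon of circumradius 8 (area = (24/2)·8.000²·sin(360°/24) = 198.77 mm²); the cube at (9, 2.5) (footprint 4×27) is included at this height (area 108.00 mm²); the cube at (16, 12.5) does not reach this height (z outside [7, 11]); Subtracting the remaining from the first: starting from the 28×11.5 cube (322.00 mm²), the r=8 cylinder at (8.5, 16) partially overlaps it — only the 31.81 mm² overlap (of its 198.77 mm²) is removed, clipping the outline; the 4×27 cube at (9, 2.5) partially overlaps it — only the 24.19 mm² overlap (of its 108.00 mm²) is removed, clipping the outline — area = 266.00 mm². Overall, the cross-section is a single solid region. Net area = 266.00 mm².

266.00 mm²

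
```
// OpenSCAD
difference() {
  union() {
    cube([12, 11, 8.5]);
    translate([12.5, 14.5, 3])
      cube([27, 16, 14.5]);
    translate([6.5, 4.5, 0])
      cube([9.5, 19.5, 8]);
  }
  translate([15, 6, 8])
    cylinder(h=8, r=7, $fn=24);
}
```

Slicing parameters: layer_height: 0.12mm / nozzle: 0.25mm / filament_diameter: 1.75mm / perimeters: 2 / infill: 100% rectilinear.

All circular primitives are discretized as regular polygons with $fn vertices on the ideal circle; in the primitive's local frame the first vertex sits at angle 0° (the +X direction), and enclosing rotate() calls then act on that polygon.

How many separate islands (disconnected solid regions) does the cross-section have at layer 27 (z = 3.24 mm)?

1

At z = 3.24 mm: the 12×11 cube contributes its full rectangle; the 27×16 cube at (12.5, 14.5) contributes its full rectangle; the cube at (6.5, 4.5) is present — its section is the full 9.5×19.5 rectangle; Merging all regions: the regions partially overlap (shared area 69.00 mm²), so overlapping operands fuse into one piece — 1 connected region; the cylinder at (15, 6) is not intersected at this z (z outside [8, 16]); After the difference (first − rest): none of the subtracted shapes is present at this height, so that combined region is unchanged — 1 connected region. Overall, the cross-section is a single solid region. Island count = 1.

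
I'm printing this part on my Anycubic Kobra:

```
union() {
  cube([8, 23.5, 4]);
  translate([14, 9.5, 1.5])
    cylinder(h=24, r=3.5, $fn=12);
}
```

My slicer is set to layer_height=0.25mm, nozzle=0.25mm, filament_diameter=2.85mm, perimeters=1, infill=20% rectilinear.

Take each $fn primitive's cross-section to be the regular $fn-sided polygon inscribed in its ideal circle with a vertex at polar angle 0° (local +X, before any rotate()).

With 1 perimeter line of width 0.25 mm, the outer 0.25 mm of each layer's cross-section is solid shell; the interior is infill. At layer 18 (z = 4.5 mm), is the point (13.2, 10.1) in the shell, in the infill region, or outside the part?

infill

At z = 4.5 mm: the cube is absent (z outside [0, 4]); the r=3.5 cylinder at (14, 9.5) contributes a regular 12-gon of circumradius 3.5; Merging all regions: only the r=3.5 cylinder at (14, 9.5) is present, so the union is just that shape — 1 connected region. Overall, the cross-section is a single solid region. The nearest boundary edge runs (12.25, 12.53)→(10.97, 11.25); distance from the point to it = 2.39 mm. The point is inside the cross-section and 2.39 mm from the nearest boundary — more than the 0.25 mm shell width (1 × 0.25), so it's in the infill interior.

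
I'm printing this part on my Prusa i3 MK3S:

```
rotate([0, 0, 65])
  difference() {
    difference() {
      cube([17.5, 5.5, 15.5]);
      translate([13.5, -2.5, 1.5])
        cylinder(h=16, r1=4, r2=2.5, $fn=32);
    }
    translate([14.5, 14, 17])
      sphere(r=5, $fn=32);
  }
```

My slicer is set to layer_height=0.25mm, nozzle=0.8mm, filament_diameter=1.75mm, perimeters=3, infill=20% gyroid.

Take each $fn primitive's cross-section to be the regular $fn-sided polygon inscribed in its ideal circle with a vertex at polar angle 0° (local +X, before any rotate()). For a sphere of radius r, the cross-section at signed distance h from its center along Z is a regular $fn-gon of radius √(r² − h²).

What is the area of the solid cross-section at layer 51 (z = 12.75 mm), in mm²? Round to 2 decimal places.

95.34 mm²

At z = 12.75 mm: the 17.5×5.5 cube contributes its full rectangle (area 96.25 mm²); the cone at (13.5, -2.5) (r1=4→r2=2.5) has section circumradius 2.945 here — a regular 32-gon (area = (32/2)·2.945²·sin(360°/32) = 27.08 mm²); Taking the first minus the rest: starting from the 17.5×5.5 cube (96.25 mm²), the cone at (13.5, -2.5) partially overlaps it — only the 0.91 mm² overlap (of its 27.08 mm²) is removed, clipping the outline — area = 95.34 mm²; the r=5 sphere at (14.5, 14) slices to a regular 32-gon of circumradius 2.634 (√(r²−h²) with h=4.25 from center) (area = (32/2)·2.634²·sin(360°/32) = 21.66 mm²); Taking the first minus the rest: starting from that combined region (95.34 mm²), the r=5 sphere at (14.5, 14) misses the remaining region (no effect) — area = 95.34 mm²; (whole slice rotated 65° about Z — lengths, areas and connectivity unchanged). Overall, the cross-section is a single solid region. Net area = 95.34 mm².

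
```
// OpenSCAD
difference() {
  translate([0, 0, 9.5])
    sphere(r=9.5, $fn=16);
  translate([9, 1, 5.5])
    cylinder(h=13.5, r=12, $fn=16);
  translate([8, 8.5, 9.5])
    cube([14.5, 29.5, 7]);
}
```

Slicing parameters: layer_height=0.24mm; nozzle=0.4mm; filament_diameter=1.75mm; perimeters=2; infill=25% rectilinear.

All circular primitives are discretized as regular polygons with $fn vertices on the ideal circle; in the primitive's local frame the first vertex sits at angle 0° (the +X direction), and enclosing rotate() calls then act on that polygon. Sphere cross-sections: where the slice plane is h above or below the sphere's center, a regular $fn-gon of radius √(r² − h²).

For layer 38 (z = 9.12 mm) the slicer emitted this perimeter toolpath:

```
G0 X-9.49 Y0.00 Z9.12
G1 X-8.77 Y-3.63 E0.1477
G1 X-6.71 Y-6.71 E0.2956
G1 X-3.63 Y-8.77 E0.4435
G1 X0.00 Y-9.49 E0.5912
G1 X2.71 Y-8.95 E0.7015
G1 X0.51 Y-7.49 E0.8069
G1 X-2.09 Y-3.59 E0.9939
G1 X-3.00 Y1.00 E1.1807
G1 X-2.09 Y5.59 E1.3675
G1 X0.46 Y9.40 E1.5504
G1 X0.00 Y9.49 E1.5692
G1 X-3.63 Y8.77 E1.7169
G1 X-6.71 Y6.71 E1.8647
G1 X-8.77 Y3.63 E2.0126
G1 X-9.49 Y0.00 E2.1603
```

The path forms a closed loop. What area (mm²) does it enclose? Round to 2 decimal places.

Apply the shoelace formula to the sequence of (X, Y) vertices; enclosed area = 111.43 mm².

111.43 mm²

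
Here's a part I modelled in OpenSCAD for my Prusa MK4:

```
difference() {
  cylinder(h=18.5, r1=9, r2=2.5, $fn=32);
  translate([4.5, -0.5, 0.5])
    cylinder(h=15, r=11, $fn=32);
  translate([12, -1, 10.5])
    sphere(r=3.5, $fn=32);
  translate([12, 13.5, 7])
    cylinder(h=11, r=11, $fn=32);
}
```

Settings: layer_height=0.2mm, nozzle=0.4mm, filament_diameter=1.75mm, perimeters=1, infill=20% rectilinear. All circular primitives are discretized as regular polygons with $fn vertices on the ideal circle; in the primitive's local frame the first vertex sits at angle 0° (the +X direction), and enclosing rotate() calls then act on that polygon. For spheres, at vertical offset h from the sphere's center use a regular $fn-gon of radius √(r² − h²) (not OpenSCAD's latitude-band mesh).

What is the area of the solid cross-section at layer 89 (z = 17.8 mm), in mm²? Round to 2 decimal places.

At z = 17.8 mm: the cone: at t=0.962 of its height the radius interpolates to r₁+(r₂−r₁)t = 2.746, giving a regular 32-gon of that circumradius (area = (32/2)·2.746²·sin(360°/32) = 23.54 mm²); the cylinder at (4.5, -0.5) does not reach this height (z outside [0.5, 15.5]); the sphere at (12, -1) does not reach this height (|z−center|=7.300 > r=3.5); the cylinder at (12, 13.5): section is a regular 32-gon, circumradius r=11 (area = (32/2)·11.000²·sin(360°/32) = 377.69 mm²); Subtracting the remaining from the first: starting from the cone (23.54 mm²), the r=11 cylinder at (12, 13.5) misses the remaining region (no effect) — area = 23.54 mm². Overall, the cross-section is a single solid region. Net area = 23.54 mm².

23.54 mm²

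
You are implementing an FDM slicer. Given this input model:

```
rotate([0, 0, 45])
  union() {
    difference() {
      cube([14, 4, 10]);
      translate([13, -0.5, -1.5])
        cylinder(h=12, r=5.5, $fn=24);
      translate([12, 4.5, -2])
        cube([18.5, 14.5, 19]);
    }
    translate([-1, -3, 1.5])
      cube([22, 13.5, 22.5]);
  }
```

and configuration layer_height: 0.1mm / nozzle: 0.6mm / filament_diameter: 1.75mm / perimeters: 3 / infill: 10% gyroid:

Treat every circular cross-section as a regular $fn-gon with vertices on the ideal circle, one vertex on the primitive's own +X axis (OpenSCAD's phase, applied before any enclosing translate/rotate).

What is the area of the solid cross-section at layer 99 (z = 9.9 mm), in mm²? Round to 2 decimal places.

297.00 mm²

At z = 9.9 mm: the cube (footprint 14×4) is included at this height (area 56.00 mm²); the r=5.5 cylinder at (13, -0.5) gives a regular 24-gon of circumradius 5.5 (constant along its height) (area = (24/2)·5.500²·sin(360°/24) = 93.95 mm²); the cube at (12, 4.5) (footprint 18.5×14.5) is included at this height (area 268.25 mm²); After the difference (first − rest): starting from the 14×4 cube (56.00 mm²), the r=5.5 cylinder at (13, -0.5) partially overlaps it — only the 22.71 mm² overlap (of its 93.95 mm²) is removed, clipping the outline; the 18.5×14.5 cube at (12, 4.5) misses the remaining region (no effect) — area = 33.29 mm²; the cube at (-1, -3) (footprint 22×13.5) is included at this height (area 297.00 mm²); Combining (union): the result so far lies entirely inside the 22×13.5 cube at (-1, -3), so the union is just the 22×13.5 cube at (-1, -3) — area = 297.00 mm²; (rotated 45° about Z; rotation is an isometry so areas/perimeters/island counts are preserved). Overall, the cross-section is a single solid region. Net area = 297.00 mm².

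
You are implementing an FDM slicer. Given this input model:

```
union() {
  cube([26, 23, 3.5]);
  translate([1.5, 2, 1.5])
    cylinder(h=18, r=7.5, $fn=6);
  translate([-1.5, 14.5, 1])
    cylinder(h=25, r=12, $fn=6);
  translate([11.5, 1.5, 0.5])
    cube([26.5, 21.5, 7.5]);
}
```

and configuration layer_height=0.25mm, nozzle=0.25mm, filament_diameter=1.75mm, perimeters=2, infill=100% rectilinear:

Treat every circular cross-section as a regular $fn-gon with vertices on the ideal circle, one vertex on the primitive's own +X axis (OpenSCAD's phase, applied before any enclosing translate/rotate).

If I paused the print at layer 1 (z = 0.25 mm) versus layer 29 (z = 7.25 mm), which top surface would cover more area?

layer 29 (z = 7.25 mm)

Layer 1 (z = 0.25): the cube is present — its section is the full 26×23 rectangle (area 598.00 mm²); the cylinder at (1.5, 2) is absent (z outside [1.5, 19.5]); the cylinder at (-1.5, 14.5) is not intersected at this z (z outside [1, 26]); the cube at (11.5, 1.5) does not reach this height (z outside [0.5, 8]); Combining (union): only the 26×23 cube is present, so the union is just that shape — area = 598.00 mm². So its area = 598.00 mm². Layer 29 (z = 7.25): the cube is not intersected at this z (z outside [0, 3.5]); the r=7.5 cylinder at (1.5, 2) contributes a regular 6-gon of circumradius 7.5 (area = (6/2)·7.500²·sin(360°/6) = 146.14 mm²); the r=12 cylinder at (-1.5, 14.5) contributes a regular 6-gon of circumradius 12 (area = (6/2)·12.000²·sin(360°/6) = 374.12 mm²); the cube at (11.5, 1.5) is present — its section is the full 26.5×21.5 rectangle (area 569.75 mm²); Merging all regions: the regions partially overlap — summed areas 1090.01 mm² minus the doubly-counted overlap 39.35 mm² gives 1050.66 mm² — area = 1050.66 mm². So its area = 1050.66 mm². Layer 29 is larger (1050.66 vs 598.00 mm²).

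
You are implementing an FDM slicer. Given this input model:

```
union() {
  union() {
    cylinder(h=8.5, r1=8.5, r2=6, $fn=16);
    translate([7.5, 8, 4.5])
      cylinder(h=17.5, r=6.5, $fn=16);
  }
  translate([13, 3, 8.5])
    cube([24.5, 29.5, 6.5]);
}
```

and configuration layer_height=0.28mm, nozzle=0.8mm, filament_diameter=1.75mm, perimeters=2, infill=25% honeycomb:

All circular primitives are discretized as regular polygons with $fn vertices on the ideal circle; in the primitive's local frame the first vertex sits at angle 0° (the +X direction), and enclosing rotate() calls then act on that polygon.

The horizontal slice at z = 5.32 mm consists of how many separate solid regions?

1

At z = 5.32 mm: the cone (r1=8.5→r2=6) has section circumradius 6.935 here — a regular 16-gon; the cylinder at (7.5, 8): section is a regular 16-gon, circumradius r=6.5; Merging all regions: the regions partially overlap (shared area 11.63 mm²), so overlapping operands fuse into one piece — 1 connected region; the cube at (13, 3) is not intersected at this z (z outside [8.5, 15]); Merging all regions: only that combined region is present, so the union is just that shape — 1 connected region. The result has 1 disconnected region.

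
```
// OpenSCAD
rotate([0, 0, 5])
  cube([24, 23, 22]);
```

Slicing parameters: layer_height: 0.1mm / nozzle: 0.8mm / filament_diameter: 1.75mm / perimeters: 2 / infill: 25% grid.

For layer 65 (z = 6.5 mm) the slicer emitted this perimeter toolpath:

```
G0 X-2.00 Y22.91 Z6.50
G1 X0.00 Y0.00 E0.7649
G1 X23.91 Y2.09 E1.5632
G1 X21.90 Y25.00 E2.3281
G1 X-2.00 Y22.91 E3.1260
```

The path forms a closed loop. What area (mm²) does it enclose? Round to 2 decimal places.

551.85 mm²

Apply the shoelace formula to the sequence of (X, Y) vertices; enclosed area = 551.85 mm².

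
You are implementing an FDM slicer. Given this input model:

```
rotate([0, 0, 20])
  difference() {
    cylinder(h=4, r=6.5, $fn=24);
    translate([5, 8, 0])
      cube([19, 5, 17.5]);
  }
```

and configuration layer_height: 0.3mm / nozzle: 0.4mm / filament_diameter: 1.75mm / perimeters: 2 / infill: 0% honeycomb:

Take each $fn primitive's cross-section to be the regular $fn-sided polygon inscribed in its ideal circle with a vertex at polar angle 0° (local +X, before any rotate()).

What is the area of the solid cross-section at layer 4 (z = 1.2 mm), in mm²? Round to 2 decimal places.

131.22 mm²

At z = 1.2 mm: the cylinder: section is a regular 24-gon, circumradius r=6.5 (area = (24/2)·6.500²·sin(360°/24) = 131.22 mm²); the cube at (5, 8) is present — its section is the full 19×5 rectangle (area 95.00 mm²); Taking the first minus the rest: starting from the r=6.5 cylinder (131.22 mm²), the 19×5 cube at (5, 8) misses the remaining region (no effect) — area = 131.22 mm²; (whole slice rotated 20° about Z — lengths, areas and connectivity unchanged). Overall, the cross-section is a single solid region. Net area = 131.22 mm².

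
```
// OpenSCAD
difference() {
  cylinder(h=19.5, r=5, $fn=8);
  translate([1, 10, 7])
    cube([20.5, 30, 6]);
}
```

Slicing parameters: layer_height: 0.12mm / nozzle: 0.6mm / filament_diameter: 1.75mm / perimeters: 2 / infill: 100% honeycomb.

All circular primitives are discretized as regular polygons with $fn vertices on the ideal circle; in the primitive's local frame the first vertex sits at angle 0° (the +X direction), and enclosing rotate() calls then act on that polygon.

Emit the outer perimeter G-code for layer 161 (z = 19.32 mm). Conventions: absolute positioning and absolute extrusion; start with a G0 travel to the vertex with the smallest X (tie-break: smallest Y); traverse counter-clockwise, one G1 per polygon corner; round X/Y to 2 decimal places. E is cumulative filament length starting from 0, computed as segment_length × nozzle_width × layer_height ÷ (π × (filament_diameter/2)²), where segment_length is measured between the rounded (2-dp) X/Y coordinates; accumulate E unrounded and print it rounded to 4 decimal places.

At z = 19.32 mm: the cylinder: section is a regular 8-gon, circumradius r=5; the cube at (1, 10) does not reach this height (z outside [7, 13]); After the difference (first − rest): none of the subtracted shapes is present at this height, so the r=5 cylinder is unchanged — 1 connected region. The outline is a single polygon with 8 vertices. Extrusion per mm of travel: 0.6 × 0.12 / (π × 0.875²) = 0.029934. Accumulating E over each segment gives final E = 0.9170.

G0 X-5.00 Y0.00 Z19.32
G1 X-3.54 Y-3.54 E0.1146
G1 X0.00 Y-5.00 E0.2293
G1 X3.54 Y-3.54 E0.3439
G1 X5.00 Y0.00 E0.4585
G1 X3.54 Y3.54 E0.5731
G1 X0.00 Y5.00 E0.6878
G1 X-3.54 Y3.54 E0.8024
G1 X-5.00 Y0.00 E0.9170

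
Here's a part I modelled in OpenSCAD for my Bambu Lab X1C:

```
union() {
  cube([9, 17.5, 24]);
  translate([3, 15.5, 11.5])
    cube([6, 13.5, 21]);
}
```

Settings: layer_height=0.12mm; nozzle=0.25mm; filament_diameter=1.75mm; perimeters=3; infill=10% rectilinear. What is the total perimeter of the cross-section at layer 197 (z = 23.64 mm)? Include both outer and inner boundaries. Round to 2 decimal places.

76.00 mm

At z = 23.64 mm: the cube is present — its section is the full 9×17.5 rectangle (perimeter 53.00 mm); the 6×13.5 cube at (3, 15.5) contributes its full rectangle (perimeter 39.00 mm); Combining (union): the regions partially overlap (shared area 12.00 mm²), so the edge portions inside another operand are dropped and the merged outline is re-measured after clipping — boundary = 76.00 mm. Overall, the cross-section is a single solid region. Total boundary length (outer) = 76.00 mm.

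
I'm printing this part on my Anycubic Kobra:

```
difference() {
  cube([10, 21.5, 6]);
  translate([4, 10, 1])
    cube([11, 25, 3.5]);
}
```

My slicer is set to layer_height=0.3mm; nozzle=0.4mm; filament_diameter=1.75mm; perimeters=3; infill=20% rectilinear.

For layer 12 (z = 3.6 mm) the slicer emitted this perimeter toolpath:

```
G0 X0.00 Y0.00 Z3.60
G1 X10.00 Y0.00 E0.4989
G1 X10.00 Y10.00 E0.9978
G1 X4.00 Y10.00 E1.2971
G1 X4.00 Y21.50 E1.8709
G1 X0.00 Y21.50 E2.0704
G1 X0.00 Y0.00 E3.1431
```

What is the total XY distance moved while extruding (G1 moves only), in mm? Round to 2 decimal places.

63.00 mm

Sum the Euclidean lengths of each G1 segment: total = 63.00 mm.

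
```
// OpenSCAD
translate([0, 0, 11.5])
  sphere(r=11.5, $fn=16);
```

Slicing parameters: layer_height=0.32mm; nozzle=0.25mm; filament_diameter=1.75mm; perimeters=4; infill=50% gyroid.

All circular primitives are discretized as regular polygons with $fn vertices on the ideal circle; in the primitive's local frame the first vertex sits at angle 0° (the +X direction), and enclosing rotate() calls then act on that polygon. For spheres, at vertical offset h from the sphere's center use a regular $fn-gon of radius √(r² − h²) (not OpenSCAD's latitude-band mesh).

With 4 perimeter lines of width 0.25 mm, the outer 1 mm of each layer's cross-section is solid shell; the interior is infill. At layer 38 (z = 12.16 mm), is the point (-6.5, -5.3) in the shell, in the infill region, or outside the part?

infill

At z = 12.16 mm: the r=11.5 sphere contributes a regular 16-gon of circumradius √(11.5²−0.66²) = 11.481. Overall, the cross-section is a single solid region. The nearest boundary edge runs (-10.61, -4.39)→(-8.12, -8.12); distance from the point to it = 2.91 mm. The point is inside the cross-section and 2.91 mm from the nearest boundary — more than the 1 mm shell width (4 × 0.25), so it's in the infill interior.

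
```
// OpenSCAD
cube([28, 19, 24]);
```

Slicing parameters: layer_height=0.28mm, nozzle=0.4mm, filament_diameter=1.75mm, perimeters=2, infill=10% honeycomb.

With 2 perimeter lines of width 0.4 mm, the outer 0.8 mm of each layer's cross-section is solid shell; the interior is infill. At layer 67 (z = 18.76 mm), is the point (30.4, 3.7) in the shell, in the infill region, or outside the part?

At z = 18.76 mm: the cube (footprint 28×19) is included at this height. Overall, the cross-section is a single solid region. The nearest boundary edge runs (28.00, 0.00)→(28.00, 19.00); distance from the point to it = 2.40 mm. The point is not inside any of the regions above, so it lies outside the cross-section (2.40 mm from the nearest boundary).

outside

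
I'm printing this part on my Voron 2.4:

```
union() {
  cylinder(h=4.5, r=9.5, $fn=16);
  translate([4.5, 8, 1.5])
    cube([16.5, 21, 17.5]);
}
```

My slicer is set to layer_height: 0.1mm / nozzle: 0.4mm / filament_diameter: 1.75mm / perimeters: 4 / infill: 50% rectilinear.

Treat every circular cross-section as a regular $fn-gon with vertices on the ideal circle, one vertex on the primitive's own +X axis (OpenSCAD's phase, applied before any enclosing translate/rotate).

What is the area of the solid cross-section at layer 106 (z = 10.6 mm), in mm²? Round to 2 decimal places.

346.50 mm²

At z = 10.6 mm: the cylinder is absent (z outside [0, 4.5]); the cube at (4.5, 8) is present — its section is the full 16.5×21 rectangle (area 346.50 mm²); Taking the union: only the 16.5×21 cube at (4.5, 8) is present, so the union is just that shape — area = 346.50 mm². Overall, the cross-section is a single solid region. Net area = 346.50 mm².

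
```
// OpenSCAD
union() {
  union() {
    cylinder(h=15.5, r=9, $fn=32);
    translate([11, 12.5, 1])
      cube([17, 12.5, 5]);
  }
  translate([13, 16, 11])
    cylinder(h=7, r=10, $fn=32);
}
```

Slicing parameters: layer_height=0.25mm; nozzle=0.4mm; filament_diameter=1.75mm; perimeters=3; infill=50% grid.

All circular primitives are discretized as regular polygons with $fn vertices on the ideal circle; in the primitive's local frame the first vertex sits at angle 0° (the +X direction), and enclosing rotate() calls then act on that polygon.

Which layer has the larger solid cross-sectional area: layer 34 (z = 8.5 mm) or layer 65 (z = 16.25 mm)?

layer 65 (z = 16.25 mm)

Layer 34 (z = 8.5): the r=9 cylinder gives a regular 32-gon of circumradius 9 (constant along its height) (area = (32/2)·9.000²·sin(360°/32) = 252.84 mm²); the cube at (11, 12.5) is not intersected at this z (z outside [1, 6]); Taking the union: only the r=9 cylinder is present, so the union is just that shape — area = 252.84 mm²; the cylinder at (13, 16) is not intersected at this z (z outside [11, 18]); Merging all regions: only the result so far is present, so the union is just that shape — area = 252.84 mm². So its area = 252.84 mm². Layer 65 (z = 16.25): the cylinder is absent (z outside [0, 15.5]); the cube at (11, 12.5) does not reach this height (z outside [1, 6]); Combining (union): nothing is present at this height; the cylinder at (13, 16): section is a regular 32-gon, circumradius r=10 (area = (32/2)·10.000²·sin(360°/32) = 312.14 mm²); Taking the union: only the r=10 cylinder at (13, 16) is present, so the union is just that shape — area = 312.14 mm². So its area = 312.14 mm². Layer 65 is larger (312.14 vs 252.84 mm²).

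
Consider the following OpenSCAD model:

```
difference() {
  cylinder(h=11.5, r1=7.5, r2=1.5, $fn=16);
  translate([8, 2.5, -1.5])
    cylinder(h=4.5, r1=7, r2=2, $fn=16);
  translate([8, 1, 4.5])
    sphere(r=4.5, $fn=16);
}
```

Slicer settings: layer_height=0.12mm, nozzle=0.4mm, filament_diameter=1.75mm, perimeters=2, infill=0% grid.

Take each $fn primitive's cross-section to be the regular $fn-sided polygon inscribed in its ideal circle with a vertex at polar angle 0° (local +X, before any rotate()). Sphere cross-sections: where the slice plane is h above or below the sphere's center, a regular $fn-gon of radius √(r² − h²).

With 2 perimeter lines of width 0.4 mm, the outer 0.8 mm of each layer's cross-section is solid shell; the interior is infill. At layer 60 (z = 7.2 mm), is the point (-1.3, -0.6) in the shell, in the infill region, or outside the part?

infill

At z = 7.2 mm: the cone: at t=0.626 of its height the radius interpolates to r₁+(r₂−r₁)t = 3.743, giving a regular 16-gon of that circumradius; the cone at (8, 2.5) is not intersected at this z (z outside [-1.5, 3]); the sphere at (8, 1): section is a regular 16-gon, circumradius = √(r²−h²) = √(4.5²−2.7²) = 3.600; Taking the first minus the rest: starting from the cone, the r=4.5 sphere at (8, 1) misses the remaining region (no effect) — 1 connected region. Overall, the cross-section is a single solid region. The nearest boundary edge runs (-2.65, -2.65)→(-3.46, -1.43); distance from the point to it = 2.26 mm. The point is inside the cross-section and 2.26 mm from the nearest boundary — more than the 0.8 mm shell width (2 × 0.4), so it's in the infill interior.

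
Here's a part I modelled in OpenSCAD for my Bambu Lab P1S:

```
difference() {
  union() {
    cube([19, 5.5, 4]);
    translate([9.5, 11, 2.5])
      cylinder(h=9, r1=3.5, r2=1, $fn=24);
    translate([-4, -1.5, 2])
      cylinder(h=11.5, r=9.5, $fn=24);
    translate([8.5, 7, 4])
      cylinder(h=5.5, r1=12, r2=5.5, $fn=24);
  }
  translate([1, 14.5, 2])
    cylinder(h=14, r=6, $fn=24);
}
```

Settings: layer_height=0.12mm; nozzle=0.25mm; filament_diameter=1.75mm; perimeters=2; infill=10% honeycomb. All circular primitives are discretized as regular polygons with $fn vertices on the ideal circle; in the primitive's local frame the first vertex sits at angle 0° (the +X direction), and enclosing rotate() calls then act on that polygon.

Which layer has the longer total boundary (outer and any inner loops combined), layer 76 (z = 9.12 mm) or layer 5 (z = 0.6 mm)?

Layer 76 (z = 9.12): the cube is not intersected at this z (z outside [0, 4]); the cone at (9.5, 11): at t=0.736 of its height the radius interpolates to r₁+(r₂−r₁)t = 1.661, giving a regular 24-gon of that circumradius (perimeter = 2·24·1.661·sin(180°/24) = 10.41 mm); the cylinder at (-4, -1.5): section is a regular 24-gon, circumradius r=9.5 (perimeter = 2·24·9.500·sin(180°/24) = 59.52 mm); the cone at (8.5, 7) (r1=12→r2=5.5) has section circumradius 5.949 here — a regular 24-gon (perimeter = 2·24·5.949·sin(180°/24) = 37.27 mm); Taking the union: the regions partially overlap (shared area 9.01 mm²), so the edge portions inside another operand are dropped and the merged outline is re-measured after clipping — boundary = 91.50 mm; the r=6 cylinder at (1, 14.5) gives a regular 24-gon of circumradius 6 (constant along its height) (perimeter = 2·24·6.000·sin(180°/24) = 37.59 mm); Taking the first minus the rest: starting from the result so far, the r=6 cylinder at (1, 14.5) partially overlaps it — only the 4.58 mm² overlap (of its 111.81 mm²) is removed, clipping the outline — boundary = 91.50 mm. So its perimeter = 91.50 mm. Layer 5 (z = 0.6): the cube is present — its section is the full 19×5.5 rectangle (perimeter 49.00 mm); the cone at (9.5, 11) is absent (z outside [2.5, 11.5]); the cylinder at (-4, -1.5) is not intersected at this z (z outside [2, 13.5]); the cone at (8.5, 7) is absent (z outside [4, 9.5]); Taking the union: only the 19×5.5 cube is present, so the union is just that shape — boundary = 49.00 mm; the cylinder at (1, 14.5) is absent (z outside [2, 16]); After the difference (first − rest): none of the subtracted shapes is present at this height, so that combined region is unchanged — boundary = 49.00 mm. So its perimeter = 49.00 mm. Layer 76 is larger (91.50 vs 49.00 mm).

layer 76 (z = 9.12 mm)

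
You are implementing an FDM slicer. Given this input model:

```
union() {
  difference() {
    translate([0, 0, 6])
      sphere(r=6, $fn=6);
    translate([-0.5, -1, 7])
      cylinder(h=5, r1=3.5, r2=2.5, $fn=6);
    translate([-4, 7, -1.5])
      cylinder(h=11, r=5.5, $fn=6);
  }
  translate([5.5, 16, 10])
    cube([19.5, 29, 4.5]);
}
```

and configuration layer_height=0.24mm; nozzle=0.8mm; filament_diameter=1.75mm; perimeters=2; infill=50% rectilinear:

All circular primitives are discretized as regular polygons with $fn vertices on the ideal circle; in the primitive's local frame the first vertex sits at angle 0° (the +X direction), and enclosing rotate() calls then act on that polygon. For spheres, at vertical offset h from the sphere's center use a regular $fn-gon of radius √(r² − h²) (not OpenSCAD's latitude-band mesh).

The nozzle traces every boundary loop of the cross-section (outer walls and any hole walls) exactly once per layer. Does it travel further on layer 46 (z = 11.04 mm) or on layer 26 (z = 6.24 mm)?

layer 46 (z = 11.04 mm)

Layer 46 (z = 11.04): the r=6 sphere slices to a regular 6-gon of circumradius 3.256 (√(r²−h²) with h=5.04 from center) (perimeter = 2·6·3.256·sin(180°/6) = 19.53 mm); the cone at (-0.5, -1) (r1=3.5→r2=2.5) has section circumradius 2.692 here — a regular 6-gon (perimeter = 2·6·2.692·sin(180°/6) = 16.15 mm); the cylinder at (-4, 7) is absent (z outside [-1.5, 9.5]); Subtracting the remaining from the first: starting from the r=6 sphere, the cone at (-0.5, -1) partially overlaps it — only the 16.25 mm² overlap (of its 18.83 mm²) is removed, clipping the outline — boundary = 23.81 mm; the 19.5×29 cube at (5.5, 16) contributes its full rectangle (perimeter 97.00 mm); Combining (union): the 2 present regions are separate (no shared area or edge), so areas and boundary lengths simply add and each stays a separate island — boundary = 120.81 mm. So its perimeter = 120.81 mm. Layer 26 (z = 6.24): the sphere: section is a regular 6-gon, circumradius = √(r²−h²) = √(6²−0.24²) = 5.995 (perimeter = 2·6·5.995·sin(180°/6) = 35.97 mm); the cone at (-0.5, -1) does not reach this height (z outside [7, 12]); the cylinder at (-4, 7): section is a regular 6-gon, circumradius r=5.5 (perimeter = 2·6·5.500·sin(180°/6) = 33.00 mm); Subtracting the remaining from the first: starting from the r=6 sphere, the r=5.5 cylinder at (-4, 7) partially overlaps it — only the 10.21 mm² overlap (of its 78.59 mm²) is removed, clipping the outline — boundary = 35.97 mm; the cube at (5.5, 16) is not intersected at this z (z outside [10, 14.5]); Merging all regions: only the result so far is present, so the union is just that shape — boundary = 35.97 mm. So its perimeter = 35.97 mm. Layer 46 is larger (120.81 vs 35.97 mm).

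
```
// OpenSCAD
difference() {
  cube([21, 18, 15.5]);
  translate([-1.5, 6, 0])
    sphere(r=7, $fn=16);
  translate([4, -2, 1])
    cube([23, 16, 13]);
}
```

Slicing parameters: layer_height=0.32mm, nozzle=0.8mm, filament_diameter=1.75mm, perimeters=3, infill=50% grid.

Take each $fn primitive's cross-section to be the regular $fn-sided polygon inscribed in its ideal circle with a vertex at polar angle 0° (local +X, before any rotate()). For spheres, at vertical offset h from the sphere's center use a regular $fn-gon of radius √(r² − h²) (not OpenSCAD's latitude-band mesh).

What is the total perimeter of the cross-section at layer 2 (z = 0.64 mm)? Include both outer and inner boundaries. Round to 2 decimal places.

80.22 mm

At z = 0.64 mm: the cube (footprint 21×18) is included at this height (perimeter 78.00 mm); the r=7 sphere at (-1.5, 6) contributes a regular 16-gon of circumradius √(7²−0.64²) = 6.971 (perimeter = 2·16·6.971·sin(180°/16) = 43.52 mm); the cube at (4, -2) is not intersected at this z (z outside [1, 14]); Subtracting the remaining from the first: starting from the 21×18 cube, the r=7 sphere at (-1.5, 6) partially overlaps it — only the 53.12 mm² overlap (of its 148.76 mm²) is removed, clipping the outline — boundary = 80.22 mm. Overall, the cross-section is a single solid region. Total boundary length (outer) = 80.22 mm.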